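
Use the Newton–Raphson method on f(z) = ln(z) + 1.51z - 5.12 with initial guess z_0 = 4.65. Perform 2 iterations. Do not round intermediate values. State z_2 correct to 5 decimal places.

f'(z) = 1/z + 1.51
z_0 = 4.650000: f = 3.438367, f' = 1.725054 → z_1 = 4.650000 - (3.438367)/(1.725054) = 2.656806
z_1 = 2.656806: f = -0.131099, f' = 1.886392 → z_2 = 2.656806 - (-0.131099)/(1.886392) = 2.726303

2.72630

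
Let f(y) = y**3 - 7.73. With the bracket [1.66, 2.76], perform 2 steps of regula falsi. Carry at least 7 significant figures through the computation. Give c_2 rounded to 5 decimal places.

1.94350

f(1.660000) = -3.155704, f(2.760000) = 13.294576
step 1: c = 1.871016, f(c) = -1.180131 < 0 → new bracket [1.871016, 2.760000]
step 2: c = 1.943496, f(c) = -0.389078 < 0 → new bracket [1.943496, 2.760000]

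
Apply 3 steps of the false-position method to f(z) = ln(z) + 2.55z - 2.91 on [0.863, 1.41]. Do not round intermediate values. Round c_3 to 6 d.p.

1.102811

f(0.863000) = -0.856691, f(1.410000) = 1.029090
step 1: c = 1.111496, f(c) = 0.030023 > 0 → new bracket [0.863000, 1.111496]
step 2: c = 1.103083, f(c) = 0.000969 > 0 → new bracket [0.863000, 1.103083]
step 3: c = 1.102811, f(c) = 0.000031 > 0 → new bracket [0.863000, 1.102811]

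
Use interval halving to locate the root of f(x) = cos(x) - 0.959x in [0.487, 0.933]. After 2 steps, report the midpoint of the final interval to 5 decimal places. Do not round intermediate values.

0.76575

f(0.487000) = 0.416708, f(0.933000) = -0.299321 (opposite signs)
step 1: m = 0.710000, f(m) = 0.077472 > 0 → root in [0.710000, 0.933000]
step 2: m = 0.821500, f(m) = -0.106695 < 0 → root in [0.710000, 0.821500]
Midpoint of [0.710000, 0.821500] = 0.765750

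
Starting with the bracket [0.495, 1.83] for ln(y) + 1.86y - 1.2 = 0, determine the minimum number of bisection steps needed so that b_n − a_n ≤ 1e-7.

24

Initial width b − a = 1.83 − 0.495 = 1.335000.
After n steps the width is (b−a)/2^n; need (b−a)/2^n ≤ 1e-7.
So n ≥ log₂(1.335000/1e-7) = log₂(13350000.0000) ≈ 23.6703.
Hence n = 24.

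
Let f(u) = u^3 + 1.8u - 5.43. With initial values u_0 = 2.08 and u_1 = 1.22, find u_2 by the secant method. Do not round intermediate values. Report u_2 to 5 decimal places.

f(u_0) = 7.312912, f(u_1) = -1.418152
u_2 = 1.220000 - (-1.418152)·(1.220000 - 2.080000)/(-1.418152 - (7.312912)) = 1.359686; f(u_2) = -0.468848

1.35969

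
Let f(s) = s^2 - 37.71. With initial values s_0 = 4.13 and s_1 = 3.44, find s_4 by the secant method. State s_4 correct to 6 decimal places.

Secant update: s_(k+1) = s_k − f(s_k)·(s_k − s_(k-1))/(f(s_k) − f(s_(k-1))).
f(s_0) = -20.653100, f(s_1) = -25.876400
s_2 = 3.440000 - (-25.876400)·(3.440000 - 4.130000)/(-25.876400 - (-20.653100)) = 6.858283; f(s_2) = 9.326042
s_3 = 6.858283 - (9.326042)·(6.858283 - 3.440000)/(9.326042 - (-25.876400)) = 5.952691; f(s_3) = -2.275472
s_4 = 5.952691 - (-2.275472)·(5.952691 - 6.858283)/(-2.275472 - (9.326042)) = 6.130310; f(s_4) = -0.129302

6.130310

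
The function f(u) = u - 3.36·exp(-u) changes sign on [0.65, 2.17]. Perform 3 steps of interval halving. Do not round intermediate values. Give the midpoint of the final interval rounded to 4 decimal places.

1.1250

f(0.650000) = -1.104074, f(2.170000) = 1.786363 (opposite signs)
step 1: m = 1.410000, f(m) = 0.589679 > 0 → root in [0.650000, 1.410000]
step 2: m = 1.030000, f(m) = -0.169543 < 0 → root in [1.030000, 1.410000]
step 3: m = 1.220000, f(m) = 0.228027 > 0 → root in [1.030000, 1.220000]
Midpoint of [1.030000, 1.220000] = 1.125000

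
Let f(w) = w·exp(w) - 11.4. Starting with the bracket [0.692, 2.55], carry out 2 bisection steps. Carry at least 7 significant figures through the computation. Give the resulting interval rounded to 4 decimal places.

f(0.692000) = -10.017587, f(2.550000) = 21.258115 (opposite signs)
step 1: m = 1.621000, f(m) = -3.200745 < 0 → root in [1.621000, 2.550000]
step 2: m = 2.085500, f(m) = 5.385386 > 0 → root in [1.621000, 2.085500]

[1.6210, 2.0855]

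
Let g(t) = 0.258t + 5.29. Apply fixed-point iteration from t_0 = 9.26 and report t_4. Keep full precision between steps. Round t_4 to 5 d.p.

7.13882

t_1 = g(9.260000) = 7.679080
t_2 = g(7.679080) = 7.271203
t_3 = g(7.271203) = 7.165970
t_4 = g(7.165970) = 7.138820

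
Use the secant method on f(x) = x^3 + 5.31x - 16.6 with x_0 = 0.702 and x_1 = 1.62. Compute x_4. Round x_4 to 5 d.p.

f(x_0) = -12.526432, f(x_1) = -3.746272
x_2 = 1.620000 - (-3.746272)·(1.620000 - 0.702000)/(-3.746272 - (-12.526432)) = 2.011687; f(x_2) = 2.223130
x_3 = 2.011687 - (2.223130)·(2.011687 - 1.620000)/(2.223130 - (-3.746272)) = 1.865815; f(x_3) = -0.197127
x_4 = 1.865815 - (-0.197127)·(1.865815 - 2.011687)/(-0.197127 - (2.223130)) = 1.877696; f(x_4) = -0.009162

1.87770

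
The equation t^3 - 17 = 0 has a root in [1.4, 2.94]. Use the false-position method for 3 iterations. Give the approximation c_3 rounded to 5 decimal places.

2.56763

False-position update: c = (a·f(b) − b·f(a))/(f(b) − f(a)); replace the endpoint whose sign matches f(c).
f(1.400000) = -14.256000, f(2.940000) = 8.412184
step 1: c = 2.368505, f(c) = -3.713130 < 0 → new bracket [2.368505, 2.940000]
step 2: c = 2.543513, f(c) = -0.544841 < 0 → new bracket [2.543513, 2.940000]
step 3: c = 2.567631, f(c) = -0.072305 < 0 → new bracket [2.567631, 2.940000]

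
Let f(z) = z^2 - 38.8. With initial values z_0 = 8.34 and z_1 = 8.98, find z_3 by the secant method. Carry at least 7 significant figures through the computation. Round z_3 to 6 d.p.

Secant update: z_(k+1) = z_k − f(z_k)·(z_k − z_(k-1))/(f(z_k) − f(z_(k-1))).
f(z_0) = 30.755600, f(z_1) = 41.840400
z_2 = 8.980000 - (41.840400)·(8.980000 - 8.340000)/(41.840400 - (30.755600)) = 6.564273; f(z_2) = 4.289674
z_3 = 6.564273 - (4.289674)·(6.564273 - 8.980000)/(4.289674 - (41.840400)) = 6.288308; f(z_3) = 0.742813

6.288308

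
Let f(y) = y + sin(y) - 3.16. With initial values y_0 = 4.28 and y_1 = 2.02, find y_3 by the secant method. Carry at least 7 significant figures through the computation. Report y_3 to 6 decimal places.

f(y_0) = 0.212033, f(y_1) = -0.239207
y_2 = 2.020000 - (-0.239207)·(2.020000 - 4.280000)/(-0.239207 - (0.212033)) = 3.218050; f(y_2) = -0.018333
y_3 = 3.218050 - (-0.018333)·(3.218050 - 2.020000)/(-0.018333 - (-0.239207)) = 3.317490; f(y_3) = -0.017502

3.317490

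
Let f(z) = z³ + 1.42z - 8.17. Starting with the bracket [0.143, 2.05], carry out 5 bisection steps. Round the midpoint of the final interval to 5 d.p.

f(0.143000) = -7.964016, f(2.050000) = 3.356125 (opposite signs)
step 1: m = 1.096500, f(m) = -5.294635 < 0 → root in [1.096500, 2.050000]
step 2: m = 1.573250, f(m) = -2.042009 < 0 → root in [1.573250, 2.050000]
step 3: m = 1.811625, f(m) = 0.348234 > 0 → root in [1.573250, 1.811625]
step 4: m = 1.692437, f(m) = -0.919014 < 0 → root in [1.692437, 1.811625]
step 5: m = 1.752031, f(m) = -0.304057 < 0 → root in [1.752031, 1.811625]
Midpoint of [1.752031, 1.811625] = 1.781828

1.78183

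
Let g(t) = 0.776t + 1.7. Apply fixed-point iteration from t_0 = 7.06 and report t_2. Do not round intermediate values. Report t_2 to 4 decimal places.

t_1 = g(7.060000) = 7.178560
t_2 = g(7.178560) = 7.270563

7.2706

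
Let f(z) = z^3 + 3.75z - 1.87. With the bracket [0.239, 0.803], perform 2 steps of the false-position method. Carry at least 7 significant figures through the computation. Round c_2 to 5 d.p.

f(0.239000) = -0.960098, f(0.803000) = 1.659032
step 1: c = 0.445746, f(c) = -0.109886 < 0 → new bracket [0.445746, 0.803000]
step 2: c = 0.467939, f(c) = -0.012765 < 0 → new bracket [0.467939, 0.803000]

0.46794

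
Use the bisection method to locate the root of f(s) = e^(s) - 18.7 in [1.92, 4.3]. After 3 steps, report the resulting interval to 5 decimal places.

[2.81250, 3.11000]

f(1.920000) = -11.879042, f(4.300000) = 54.999794 (opposite signs)
step 1: m = 3.110000, f(m) = 3.721044 > 0 → root in [1.920000, 3.110000]
step 2: m = 2.515000, f(m) = -6.333391 < 0 → root in [2.515000, 3.110000]
step 3: m = 2.812500, f(m) = -2.048505 < 0 → root in [2.812500, 3.110000]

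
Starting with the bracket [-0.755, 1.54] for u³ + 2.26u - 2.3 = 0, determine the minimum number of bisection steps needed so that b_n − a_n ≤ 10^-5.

Initial width b − a = 1.54 − -0.755 = 2.295000.
After n steps the width is (b−a)/2^n; need (b−a)/2^n ≤ 10^-5.
So n ≥ log₂(2.295000/10^-5) = log₂(229500.0000) ≈ 17.8081.
Hence n = 18.

18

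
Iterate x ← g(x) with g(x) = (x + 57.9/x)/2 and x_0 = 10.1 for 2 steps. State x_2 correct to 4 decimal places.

x_1 = g(10.100000) = 7.916337
x_2 = g(7.916337) = 7.615163

7.6152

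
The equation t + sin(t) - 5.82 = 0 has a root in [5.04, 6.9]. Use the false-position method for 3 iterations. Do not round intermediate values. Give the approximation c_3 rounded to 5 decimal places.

f(5.040000) = -1.726814, f(6.900000) = 1.658440
step 1: c = 5.988784, f(c) = -0.121383 < 0 → new bracket [5.988784, 6.900000]
step 2: c = 6.050928, f(c) = 0.000754 > 0 → new bracket [5.988784, 6.050928]
step 3: c = 6.050545, f(c) = -0.000003 < 0 → new bracket [6.050545, 6.050928]

6.05054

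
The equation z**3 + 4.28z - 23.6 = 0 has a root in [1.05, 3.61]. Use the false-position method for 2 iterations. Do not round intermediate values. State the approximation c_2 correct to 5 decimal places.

2.19423

False-position update: c = (a·f(b) − b·f(a))/(f(b) − f(a)); replace the endpoint whose sign matches f(c).
f(1.050000) = -17.948375, f(3.610000) = 38.896681
step 1: c = 1.858300, f(c) = -9.229253 < 0 → new bracket [1.858300, 3.610000]
step 2: c = 2.194228, f(c) = -3.644286 < 0 → new bracket [2.194228, 3.610000]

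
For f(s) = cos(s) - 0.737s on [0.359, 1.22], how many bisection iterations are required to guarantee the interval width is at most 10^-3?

Initial width b − a = 1.22 − 0.359 = 0.861000.
After n steps the width is (b−a)/2^n; need (b−a)/2^n ≤ 10^-3.
So n ≥ log₂(0.861000/10^-3) = log₂(861.0000) ≈ 9.7499.
Hence n = 10.

10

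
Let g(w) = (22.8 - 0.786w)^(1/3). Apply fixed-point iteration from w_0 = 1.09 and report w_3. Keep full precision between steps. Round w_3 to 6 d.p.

w_1 = g(1.090000) = 2.799628
w_2 = g(2.799628) = 2.741272
w_3 = g(2.741272) = 2.743305

2.743305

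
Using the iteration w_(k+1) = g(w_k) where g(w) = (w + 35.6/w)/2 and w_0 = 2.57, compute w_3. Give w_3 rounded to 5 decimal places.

5.97407

w_1 = g(2.570000) = 8.211070
w_2 = g(8.211070) = 6.273340
w_3 = g(6.273340) = 5.974074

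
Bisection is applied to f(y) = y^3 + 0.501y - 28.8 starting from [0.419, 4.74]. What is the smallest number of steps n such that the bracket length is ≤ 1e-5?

Initial width b − a = 4.74 − 0.419 = 4.321000.
After n steps the width is (b−a)/2^n; need (b−a)/2^n ≤ 1e-5.
So n ≥ log₂(4.321000/1e-5) = log₂(432100.0000) ≈ 18.7210.
Hence n = 19.

19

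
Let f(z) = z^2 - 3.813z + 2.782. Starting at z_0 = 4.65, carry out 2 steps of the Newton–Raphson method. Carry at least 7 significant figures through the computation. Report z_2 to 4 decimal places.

Newton update: z ← z − f(z)/f'(z).
f'(z) = 2z - 3.813
z_0 = 4.650000: f = 6.674050, f' = 5.487000 → z_1 = 4.650000 - (6.674050)/(5.487000) = 3.433661
z_1 = 3.433661: f = 1.479480, f' = 3.054323 → z_2 = 3.433661 - (1.479480)/(3.054323) = 2.949273

2.9493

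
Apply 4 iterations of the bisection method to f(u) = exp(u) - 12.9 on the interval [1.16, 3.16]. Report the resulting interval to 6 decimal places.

f(1.160000) = -9.710067, f(3.160000) = 10.670596 (opposite signs)
step 1: m = 2.160000, f(m) = -4.228862 < 0 → root in [2.160000, 3.160000]
step 2: m = 2.660000, f(m) = 1.396289 > 0 → root in [2.160000, 2.660000]
step 3: m = 2.410000, f(m) = -1.766039 < 0 → root in [2.410000, 2.660000]
step 4: m = 2.535000, f(m) = -0.283569 < 0 → root in [2.535000, 2.660000]

[2.535000, 2.660000]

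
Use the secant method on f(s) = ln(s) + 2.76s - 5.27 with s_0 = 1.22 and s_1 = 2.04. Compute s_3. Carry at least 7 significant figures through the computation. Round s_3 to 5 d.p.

1.71403

f(s_0) = -1.703949, f(s_1) = 1.073350
s_2 = 2.040000 - (1.073350)·(2.040000 - 1.220000)/(1.073350 - (-1.703949)) = 1.723093; f(s_2) = 0.029856
s_3 = 1.723093 - (0.029856)·(1.723093 - 2.040000)/(0.029856 - (1.073350)) = 1.714025; f(s_3) = -0.000446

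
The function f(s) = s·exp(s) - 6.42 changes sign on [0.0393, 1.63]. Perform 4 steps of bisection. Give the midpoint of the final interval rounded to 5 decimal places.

1.48087

f(0.039300) = -6.379125, f(1.630000) = 1.899316 (opposite signs)
step 1: m = 0.834650, f(m) = -4.496960 < 0 → root in [0.834650, 1.630000]
step 2: m = 1.232325, f(m) = -2.194120 < 0 → root in [1.232325, 1.630000]
step 3: m = 1.431162, f(m) = -0.432646 < 0 → root in [1.431162, 1.630000]
step 4: m = 1.530581, f(m) = 0.652605 > 0 → root in [1.431162, 1.530581]
Midpoint of [1.431162, 1.530581] = 1.480872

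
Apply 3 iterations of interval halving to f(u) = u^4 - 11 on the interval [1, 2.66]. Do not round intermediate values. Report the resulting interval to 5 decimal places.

f(1.000000) = -10.000000, f(2.660000) = 39.064115 (opposite signs)
step 1: m = 1.830000, f(m) = 0.215131 > 0 → root in [1.000000, 1.830000]
step 2: m = 1.415000, f(m) = -6.991095 < 0 → root in [1.415000, 1.830000]
step 3: m = 1.622500, f(m) = -4.069911 < 0 → root in [1.622500, 1.830000]

[1.62250, 1.83000]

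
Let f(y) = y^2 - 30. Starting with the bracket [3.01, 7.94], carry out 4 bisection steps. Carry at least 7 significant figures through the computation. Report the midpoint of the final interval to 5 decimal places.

5.62906

f(3.010000) = -20.939900, f(7.940000) = 33.043600 (opposite signs)
step 1: m = 5.475000, f(m) = -0.024375 < 0 → root in [5.475000, 7.940000]
step 2: m = 6.707500, f(m) = 14.990556 > 0 → root in [5.475000, 6.707500]
step 3: m = 6.091250, f(m) = 7.103327 > 0 → root in [5.475000, 6.091250]
step 4: m = 5.783125, f(m) = 3.444535 > 0 → root in [5.475000, 5.783125]
Midpoint of [5.475000, 5.783125] = 5.629062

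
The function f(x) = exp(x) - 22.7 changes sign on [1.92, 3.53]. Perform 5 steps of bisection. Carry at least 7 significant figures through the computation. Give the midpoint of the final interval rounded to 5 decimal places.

f(1.920000) = -15.879042, f(3.530000) = 11.423968 (opposite signs)
step 1: m = 2.725000, f(m) = -7.443586 < 0 → root in [2.725000, 3.530000]
step 2: m = 3.127500, f(m) = 0.116866 > 0 → root in [2.725000, 3.127500]
step 3: m = 2.926250, f(m) = -4.042467 < 0 → root in [2.926250, 3.127500]
step 4: m = 3.026875, f(m) = -2.067345 < 0 → root in [3.026875, 3.127500]
step 5: m = 3.077187, f(m) = -1.002707 < 0 → root in [3.077187, 3.127500]
Midpoint of [3.077187, 3.127500] = 3.102344

3.10234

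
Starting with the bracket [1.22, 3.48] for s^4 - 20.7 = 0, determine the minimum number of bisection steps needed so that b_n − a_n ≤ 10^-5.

18

Initial width b − a = 3.48 − 1.22 = 2.260000.
After n steps the width is (b−a)/2^n; need (b−a)/2^n ≤ 10^-5.
So n ≥ log₂(2.260000/10^-5) = log₂(226000.0000) ≈ 17.7860.
Hence n = 18.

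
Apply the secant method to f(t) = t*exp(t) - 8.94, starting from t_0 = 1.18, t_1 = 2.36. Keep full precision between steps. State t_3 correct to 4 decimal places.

1.5895

f(t_0) = -5.099838, f(t_1) = 16.054645
t_2 = 2.360000 - (16.054645)·(2.360000 - 1.180000)/(16.054645 - (-5.099838)) = 1.464470; f(t_2) = -2.605804
t_3 = 1.464470 - (-2.605804)·(1.464470 - 2.360000)/(-2.605804 - (16.054645)) = 1.589524; f(t_3) = -1.149078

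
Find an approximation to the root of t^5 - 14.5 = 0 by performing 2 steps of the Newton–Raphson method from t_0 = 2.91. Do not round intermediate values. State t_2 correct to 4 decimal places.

Newton update: t ← t − f(t)/f'(t).
f'(t) = 5t^4
t_0 = 2.910000: f = 194.172368, f' = 358.543588 → t_1 = 2.910000 - (194.172368)/(358.543588) = 2.368441
t_1 = 2.368441: f = 60.026926, f' = 157.333270 → t_2 = 2.368441 - (60.026926)/(157.333270) = 1.986914

1.9869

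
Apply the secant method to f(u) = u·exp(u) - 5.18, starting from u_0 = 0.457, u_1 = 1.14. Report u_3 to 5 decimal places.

1.32020

f(u_0) = -4.458247, f(u_1) = -1.615484
u_2 = 1.140000 - (-1.615484)·(1.140000 - 0.457000)/(-1.615484 - (-4.458247)) = 1.528135; f(u_2) = 1.864048
u_3 = 1.528135 - (1.864048)·(1.528135 - 1.140000)/(1.864048 - (-1.615484)) = 1.320204; f(u_3) = -0.236911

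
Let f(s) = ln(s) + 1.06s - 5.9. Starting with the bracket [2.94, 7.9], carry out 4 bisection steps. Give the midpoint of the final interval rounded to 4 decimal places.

4.3350

f(2.940000) = -1.705190, f(7.900000) = 4.540863 (opposite signs)
step 1: m = 5.420000, f(m) = 1.535296 > 0 → root in [2.940000, 5.420000]
step 2: m = 4.180000, f(m) = -0.038889 < 0 → root in [4.180000, 5.420000]
step 3: m = 4.800000, f(m) = 0.756616 > 0 → root in [4.180000, 4.800000]
step 4: m = 4.490000, f(m) = 0.361253 > 0 → root in [4.180000, 4.490000]
Midpoint of [4.180000, 4.490000] = 4.335000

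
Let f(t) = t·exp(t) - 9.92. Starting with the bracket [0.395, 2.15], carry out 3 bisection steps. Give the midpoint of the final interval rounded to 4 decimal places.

1.8209

f(0.395000) = -9.333668, f(2.150000) = 8.537446 (opposite signs)
step 1: m = 1.272500, f(m) = -5.377473 < 0 → root in [1.272500, 2.150000]
step 2: m = 1.711250, f(m) = -0.446730 < 0 → root in [1.711250, 2.150000]
step 3: m = 1.930625, f(m) = 3.389376 > 0 → root in [1.711250, 1.930625]
Midpoint of [1.711250, 1.930625] = 1.820937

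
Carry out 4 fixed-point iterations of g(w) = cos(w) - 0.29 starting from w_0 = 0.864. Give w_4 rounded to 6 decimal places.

w_1 = g(0.864000) = 0.359401
w_2 = g(0.359401) = 0.646108
w_3 = g(0.646108) = 0.508433
w_4 = g(0.508433) = 0.583508

0.583508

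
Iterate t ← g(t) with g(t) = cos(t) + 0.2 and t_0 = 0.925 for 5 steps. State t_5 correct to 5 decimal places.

0.83838

t_1 = g(0.925000) = 0.801835
t_2 = g(0.801835) = 0.895389
t_3 = g(0.895389) = 0.825215
t_4 = g(0.825215) = 0.878399
t_5 = g(0.878399) = 0.838384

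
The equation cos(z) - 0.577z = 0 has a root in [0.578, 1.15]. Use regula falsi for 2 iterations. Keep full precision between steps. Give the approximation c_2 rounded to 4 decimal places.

0.9735

f(0.578000) = 0.504051, f(1.150000) = -0.255063
step 1: c = 0.957808, f(c) = 0.022659 > 0 → new bracket [0.957808, 1.150000]
step 2: c = 0.973489, f(c) = 0.000715 > 0 → new bracket [0.973489, 1.150000]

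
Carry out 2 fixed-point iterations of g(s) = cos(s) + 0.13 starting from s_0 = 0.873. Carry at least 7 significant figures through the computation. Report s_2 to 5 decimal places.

0.84615

s_1 = g(0.873000) = 0.772531
s_2 = g(0.772531) = 0.846147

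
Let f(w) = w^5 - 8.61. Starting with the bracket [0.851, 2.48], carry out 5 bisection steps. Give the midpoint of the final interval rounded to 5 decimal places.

f(0.851000) = -8.163679, f(2.480000) = 85.202002 (opposite signs)
step 1: m = 1.665500, f(m) = 4.205135 > 0 → root in [0.851000, 1.665500]
step 2: m = 1.258250, f(m) = -5.456196 < 0 → root in [1.258250, 1.665500]
step 3: m = 1.461875, f(m) = -1.933464 < 0 → root in [1.461875, 1.665500]
step 4: m = 1.563687, f(m) = 0.738670 > 0 → root in [1.461875, 1.563687]
step 5: m = 1.512781, f(m) = -0.687164 < 0 → root in [1.512781, 1.563687]
Midpoint of [1.512781, 1.563687] = 1.538234

1.53823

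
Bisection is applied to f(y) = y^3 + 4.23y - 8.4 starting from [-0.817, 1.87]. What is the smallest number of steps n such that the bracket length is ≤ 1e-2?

Initial width b − a = 1.87 − -0.817 = 2.687000.
After n steps the width is (b−a)/2^n; need (b−a)/2^n ≤ 1e-2.
So n ≥ log₂(2.687000/1e-2) = log₂(268.7000) ≈ 8.0699.
Hence n = 9.

9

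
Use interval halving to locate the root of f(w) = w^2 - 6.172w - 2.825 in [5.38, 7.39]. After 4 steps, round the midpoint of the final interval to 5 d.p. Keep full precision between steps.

6.57344

f(5.380000) = -7.085960, f(7.390000) = 6.176020 (opposite signs)
step 1: m = 6.385000, f(m) = -1.464995 < 0 → root in [6.385000, 7.390000]
step 2: m = 6.887500, f(m) = 2.103006 > 0 → root in [6.385000, 6.887500]
step 3: m = 6.636250, f(m) = 0.255879 > 0 → root in [6.385000, 6.636250]
step 4: m = 6.510625, f(m) = -0.620340 < 0 → root in [6.510625, 6.636250]
Midpoint of [6.510625, 6.636250] = 6.573437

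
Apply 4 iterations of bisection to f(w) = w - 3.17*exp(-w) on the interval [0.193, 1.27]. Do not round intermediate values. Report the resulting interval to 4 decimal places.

f(0.193000) = -2.420608, f(1.270000) = 0.379764 (opposite signs)
step 1: m = 0.731500, f(m) = -0.793862 < 0 → root in [0.731500, 1.270000]
step 2: m = 1.000750, f(m) = -0.164554 < 0 → root in [1.000750, 1.270000]
step 3: m = 1.135375, f(m) = 0.116849 > 0 → root in [1.000750, 1.135375]
step 4: m = 1.068062, f(m) = -0.021383 < 0 → root in [1.068062, 1.135375]

[1.0681, 1.1354]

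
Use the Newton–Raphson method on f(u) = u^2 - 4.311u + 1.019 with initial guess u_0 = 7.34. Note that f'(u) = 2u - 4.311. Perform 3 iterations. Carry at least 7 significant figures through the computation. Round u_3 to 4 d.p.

4.0680

u_0 = 7.340000: f = 23.251860, f' = 10.369000 → u_1 = 7.340000 - (23.251860)/(10.369000) = 5.097560
u_1 = 5.097560: f = 5.028537, f' = 5.884120 → u_2 = 5.097560 - (5.028537)/(5.884120) = 4.242965
u_2 = 4.242965: f = 0.730332, f' = 4.174931 → u_3 = 4.242965 - (0.730332)/(4.174931) = 4.068033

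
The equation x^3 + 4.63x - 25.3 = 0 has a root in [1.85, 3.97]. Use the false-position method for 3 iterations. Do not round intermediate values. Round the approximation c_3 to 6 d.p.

2.381148

False-position update: c = (a·f(b) − b·f(a))/(f(b) − f(a)); replace the endpoint whose sign matches f(c).
f(1.850000) = -10.402875, f(3.970000) = 55.651873
step 1: c = 2.183876, f(c) = -4.773063 < 0 → new bracket [2.183876, 3.970000]
step 2: c = 2.324965, f(c) = -1.967906 < 0 → new bracket [2.324965, 3.970000]
step 3: c = 2.381148, f(c) = -0.774491 < 0 → new bracket [2.381148, 3.970000]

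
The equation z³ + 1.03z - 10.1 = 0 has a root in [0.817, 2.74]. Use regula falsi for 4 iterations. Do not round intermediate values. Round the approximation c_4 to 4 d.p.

1.9929

f(0.817000) = -8.713151, f(2.740000) = 13.293024
step 1: c = 1.578395, f(c) = -4.541950 < 0 → new bracket [1.578395, 2.740000]
step 2: c = 1.874215, f(c) = -1.586032 < 0 → new bracket [1.874215, 2.740000]
step 3: c = 1.966504, f(c) = -0.469762 < 0 → new bracket [1.966504, 2.740000]
step 4: c = 1.992905, f(c) = -0.132142 < 0 → new bracket [1.992905, 2.740000]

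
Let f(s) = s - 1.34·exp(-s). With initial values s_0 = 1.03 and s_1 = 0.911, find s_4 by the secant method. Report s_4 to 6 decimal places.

0.679327

f(s_0) = 0.551611, f(s_1) = 0.372157
s_2 = 0.911000 - (0.372157)·(0.911000 - 1.030000)/(0.372157 - (0.551611)) = 0.664215; f(s_2) = -0.025453
s_3 = 0.664215 - (-0.025453)·(0.664215 - 0.911000)/(-0.025453 - (0.372157)) = 0.680013; f(s_3) = 0.001155
s_4 = 0.680013 - (0.001155)·(0.680013 - 0.664215)/(0.001155 - (-0.025453)) = 0.679327; f(s_4) = 0.000004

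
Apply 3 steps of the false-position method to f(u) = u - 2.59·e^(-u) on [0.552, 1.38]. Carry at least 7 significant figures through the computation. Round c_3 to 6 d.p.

f(0.552000) = -0.939314, f(1.380000) = 0.728412
step 1: c = 1.018355, f(c) = 0.082876 > 0 → new bracket [0.552000, 1.018355]
step 2: c = 0.980544, f(c) = 0.009017 > 0 → new bracket [0.552000, 0.980544]
step 3: c = 0.976469, f(c) = 0.000976 > 0 → new bracket [0.552000, 0.976469]

0.976469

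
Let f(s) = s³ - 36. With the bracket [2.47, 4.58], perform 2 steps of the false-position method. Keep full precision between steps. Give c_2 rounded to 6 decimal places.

False-position update: c = (a·f(b) − b·f(a))/(f(b) − f(a)); replace the endpoint whose sign matches f(c).
f(2.470000) = -20.930777, f(4.580000) = 60.071912
step 1: c = 3.015216, f(c) = -8.587088 < 0 → new bracket [3.015216, 4.580000]
step 2: c = 3.210921, f(c) = -2.895355 < 0 → new bracket [3.210921, 4.580000]

3.210921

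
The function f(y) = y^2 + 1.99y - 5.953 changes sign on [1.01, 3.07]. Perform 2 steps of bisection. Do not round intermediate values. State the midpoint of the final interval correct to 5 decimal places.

1.78250

f(1.010000) = -2.923000, f(3.070000) = 9.581200 (opposite signs)
step 1: m = 2.040000, f(m) = 2.268200 > 0 → root in [1.010000, 2.040000]
step 2: m = 1.525000, f(m) = -0.592625 < 0 → root in [1.525000, 2.040000]
Midpoint of [1.525000, 2.040000] = 1.782500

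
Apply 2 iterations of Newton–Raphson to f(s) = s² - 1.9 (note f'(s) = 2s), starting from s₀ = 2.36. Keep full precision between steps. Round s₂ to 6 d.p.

1.391571

s_0 = 2.360000: f = 3.669600, f' = 4.720000 → s_1 = 2.360000 - (3.669600)/(4.720000) = 1.582542
s_1 = 1.582542: f = 0.604440, f' = 3.165085 → s_2 = 1.582542 - (0.604440)/(3.165085) = 1.391571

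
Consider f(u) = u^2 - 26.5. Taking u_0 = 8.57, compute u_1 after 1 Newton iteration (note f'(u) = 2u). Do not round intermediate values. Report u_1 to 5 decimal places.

5.83109

Newton update: u ← u − f(u)/f'(u).
u_0 = 8.570000: f = 46.944900, f' = 17.140000 → u_1 = 8.570000 - (46.944900)/(17.140000) = 5.831091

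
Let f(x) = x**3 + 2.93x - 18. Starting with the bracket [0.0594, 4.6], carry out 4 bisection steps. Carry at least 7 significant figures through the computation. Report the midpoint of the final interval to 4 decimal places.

f(0.059400) = -17.825748, f(4.600000) = 92.814000 (opposite signs)
step 1: m = 2.329700, f(m) = 1.470473 > 0 → root in [0.059400, 2.329700]
step 2: m = 1.194550, f(m) = -12.795406 < 0 → root in [1.194550, 2.329700]
step 3: m = 1.762125, f(m) = -7.365427 < 0 → root in [1.762125, 2.329700]
step 4: m = 2.045913, f(m) = -3.441782 < 0 → root in [2.045913, 2.329700]
Midpoint of [2.045913, 2.329700] = 2.187806

2.1878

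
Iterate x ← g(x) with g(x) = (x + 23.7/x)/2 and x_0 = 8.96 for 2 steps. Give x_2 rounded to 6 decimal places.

4.943480

x_1 = g(8.960000) = 5.802545
x_2 = g(5.802545) = 4.943480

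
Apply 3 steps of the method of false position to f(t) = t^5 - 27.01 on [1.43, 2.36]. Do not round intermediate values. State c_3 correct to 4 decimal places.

1.9036

f(1.430000) = -21.030289, f(2.360000) = 46.198248
step 1: c = 1.720921, f(c) = -11.916005 < 0 → new bracket [1.720921, 2.360000]
step 2: c = 1.851960, f(c) = -5.224959 < 0 → new bracket [1.851960, 2.360000]
step 3: c = 1.903581, f(c) = -2.014808 < 0 → new bracket [1.903581, 2.360000]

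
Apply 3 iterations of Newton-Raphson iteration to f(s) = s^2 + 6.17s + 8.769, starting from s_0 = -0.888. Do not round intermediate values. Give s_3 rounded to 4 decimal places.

f'(s) = 2s + 6.17
s_0 = -0.888000: f = 4.078584, f' = 4.394000 → s_1 = -0.888000 - (4.078584)/(4.394000) = -1.816217
s_1 = -1.816217: f = 0.861586, f' = 2.537567 → s_2 = -1.816217 - (0.861586)/(2.537567) = -2.155749
s_2 = -2.155749: f = 0.115282, f' = 1.858502 → s_3 = -2.155749 - (0.115282)/(1.858502) = -2.217779

-2.2178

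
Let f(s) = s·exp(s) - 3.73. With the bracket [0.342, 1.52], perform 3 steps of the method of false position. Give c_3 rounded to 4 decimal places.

f(0.342000) = -3.248546, f(1.520000) = 3.219782
step 1: c = 0.933619, f(c) = -1.355154 < 0 → new bracket [0.933619, 1.520000]
step 2: c = 1.107313, f(c) = -0.379034 < 0 → new bracket [1.107313, 1.520000]
step 3: c = 1.150778, f(c) = -0.092795 < 0 → new bracket [1.150778, 1.520000]

1.1508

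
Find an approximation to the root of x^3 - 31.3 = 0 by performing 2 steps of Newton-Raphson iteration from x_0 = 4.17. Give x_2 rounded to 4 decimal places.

Newton update: x ← x − f(x)/f'(x).
f'(x) = 3x^2
x_0 = 4.170000: f = 41.211713, f' = 52.166700 → x_1 = 4.170000 - (41.211713)/(52.166700) = 3.380000
x_1 = 3.380000: f = 7.314459, f' = 34.273192 → x_2 = 3.380000 - (7.314459)/(34.273192) = 3.166583

3.1666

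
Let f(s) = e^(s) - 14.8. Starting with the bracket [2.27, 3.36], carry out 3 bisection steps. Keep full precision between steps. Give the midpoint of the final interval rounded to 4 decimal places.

2.7469

f(2.270000) = -5.120599, f(3.360000) = 13.989191 (opposite signs)
step 1: m = 2.815000, f(m) = 1.893176 > 0 → root in [2.270000, 2.815000]
step 2: m = 2.542500, f(m) = -2.088590 < 0 → root in [2.542500, 2.815000]
step 3: m = 2.678750, f(m) = -0.233127 < 0 → root in [2.678750, 2.815000]
Midpoint of [2.678750, 2.815000] = 2.746875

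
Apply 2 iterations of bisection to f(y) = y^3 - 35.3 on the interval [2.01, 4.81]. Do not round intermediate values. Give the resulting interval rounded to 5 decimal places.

f(2.010000) = -27.179399, f(4.810000) = 75.984641 (opposite signs)
step 1: m = 3.410000, f(m) = 4.351821 > 0 → root in [2.010000, 3.410000]
step 2: m = 2.710000, f(m) = -15.397489 < 0 → root in [2.710000, 3.410000]

[2.71000, 3.41000]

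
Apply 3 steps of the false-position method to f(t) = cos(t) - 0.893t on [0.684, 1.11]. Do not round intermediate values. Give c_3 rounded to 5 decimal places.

0.78896

f(0.684000) = 0.164239, f(1.110000) = -0.546568
step 1: c = 0.782432, f(c) = 0.010490 > 0 → new bracket [0.782432, 1.110000]
step 2: c = 0.788600, f(c) = 0.000619 > 0 → new bracket [0.788600, 1.110000]
step 3: c = 0.788964, f(c) = 0.000036 > 0 → new bracket [0.788964, 1.110000]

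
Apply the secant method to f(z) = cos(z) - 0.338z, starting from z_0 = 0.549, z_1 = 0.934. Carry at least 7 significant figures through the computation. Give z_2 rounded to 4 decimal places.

f(z_0) = 0.667485, f(z_1) = 0.278931
z_2 = 0.934000 - (0.278931)·(0.934000 - 0.549000)/(0.278931 - (0.667485)) = 1.210379; f(z_2) = -0.056444

1.2104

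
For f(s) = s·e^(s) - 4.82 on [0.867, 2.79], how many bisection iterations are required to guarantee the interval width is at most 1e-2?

8

Initial width b − a = 2.79 − 0.867 = 1.923000.
After n steps the width is (b−a)/2^n; need (b−a)/2^n ≤ 1e-2.
So n ≥ log₂(1.923000/1e-2) = log₂(192.3000) ≈ 7.5872.
Hence n = 8.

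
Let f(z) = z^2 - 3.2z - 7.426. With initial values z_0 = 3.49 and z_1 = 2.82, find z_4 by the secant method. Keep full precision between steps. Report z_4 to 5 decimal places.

f(z_0) = -6.413900, f(z_1) = -8.497600
z_2 = 2.820000 - (-8.497600)·(2.820000 - 3.490000)/(-8.497600 - (-6.413900)) = 5.552347; f(z_2) = 5.635049
z_3 = 5.552347 - (5.635049)·(5.552347 - 2.820000)/(5.635049 - (-8.497600)) = 4.462890; f(z_3) = -1.789858
z_4 = 4.462890 - (-1.789858)·(4.462890 - 5.552347)/(-1.789858 - (5.635049)) = 4.725516; f(z_4) = -0.217147

4.72552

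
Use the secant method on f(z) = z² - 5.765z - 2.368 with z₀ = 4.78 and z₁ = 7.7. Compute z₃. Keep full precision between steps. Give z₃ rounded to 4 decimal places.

Secant update: z_(k+1) = z_k − f(z_k)·(z_k − z_(k-1))/(f(z_k) − f(z_(k-1))).
f(z_0) = -7.076300, f(z_1) = 12.531500
z_2 = 7.700000 - (12.531500)·(7.700000 - 4.780000)/(12.531500 - (-7.076300)) = 5.833805; f(z_2) = -1.966606
z_3 = 5.833805 - (-1.966606)·(5.833805 - 7.700000)/(-1.966606 - (12.531500)) = 6.086946; f(z_3) = -0.408331

6.0869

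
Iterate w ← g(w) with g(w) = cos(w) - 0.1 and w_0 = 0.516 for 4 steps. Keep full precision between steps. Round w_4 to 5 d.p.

0.65509

w_1 = g(0.516000) = 0.769800
w_2 = g(0.769800) = 0.618050
w_3 = g(0.618050) = 0.715010
w_4 = g(0.715010) = 0.655087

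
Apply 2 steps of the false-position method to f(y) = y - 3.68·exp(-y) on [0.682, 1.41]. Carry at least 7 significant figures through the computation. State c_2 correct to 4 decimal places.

1.1613

False-position update: c = (a·f(b) − b·f(a))/(f(b) − f(a)); replace the endpoint whose sign matches f(c).
f(0.682000) = -1.178626, f(1.410000) = 0.511553
step 1: c = 1.189662, f(c) = 0.069749 > 0 → new bracket [0.682000, 1.189662]
step 2: c = 1.161298, f(c) = 0.009165 > 0 → new bracket [0.682000, 1.161298]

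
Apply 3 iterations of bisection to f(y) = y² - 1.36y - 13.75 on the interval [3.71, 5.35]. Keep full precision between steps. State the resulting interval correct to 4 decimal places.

f(3.710000) = -5.031500, f(5.350000) = 7.596500 (opposite signs)
step 1: m = 4.530000, f(m) = 0.610100 > 0 → root in [3.710000, 4.530000]
step 2: m = 4.120000, f(m) = -2.378800 < 0 → root in [4.120000, 4.530000]
step 3: m = 4.325000, f(m) = -0.926375 < 0 → root in [4.325000, 4.530000]

[4.3250, 4.5300]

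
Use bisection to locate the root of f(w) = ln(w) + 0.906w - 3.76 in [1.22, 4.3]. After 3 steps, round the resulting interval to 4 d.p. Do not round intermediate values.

[2.7600, 3.1450]

f(1.220000) = -2.455829, f(4.300000) = 1.594415 (opposite signs)
step 1: m = 2.760000, f(m) = -0.244209 < 0 → root in [2.760000, 4.300000]
step 2: m = 3.530000, f(m) = 0.699478 > 0 → root in [2.760000, 3.530000]
step 3: m = 3.145000, f(m) = 0.235184 > 0 → root in [2.760000, 3.145000]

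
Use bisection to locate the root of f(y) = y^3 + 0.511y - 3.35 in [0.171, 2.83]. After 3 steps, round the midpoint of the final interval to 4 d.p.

f(0.171000) = -3.257619, f(2.830000) = 20.761317 (opposite signs)
step 1: m = 1.500500, f(m) = 0.795132 > 0 → root in [0.171000, 1.500500]
step 2: m = 0.835750, f(m) = -2.339179 < 0 → root in [0.835750, 1.500500]
step 3: m = 1.168125, f(m) = -1.159163 < 0 → root in [1.168125, 1.500500]
Midpoint of [1.168125, 1.500500] = 1.334312

1.3343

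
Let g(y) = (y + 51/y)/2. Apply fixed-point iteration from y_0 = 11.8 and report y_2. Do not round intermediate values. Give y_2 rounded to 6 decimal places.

7.193881

y_1 = g(11.800000) = 8.061017
y_2 = g(8.061017) = 7.193881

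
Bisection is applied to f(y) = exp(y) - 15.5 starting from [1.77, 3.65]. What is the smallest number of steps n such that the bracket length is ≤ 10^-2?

8

Initial width b − a = 3.65 − 1.77 = 1.880000.
After n steps the width is (b−a)/2^n; need (b−a)/2^n ≤ 10^-2.
So n ≥ log₂(1.880000/10^-2) = log₂(188.0000) ≈ 7.5546.
Hence n = 8.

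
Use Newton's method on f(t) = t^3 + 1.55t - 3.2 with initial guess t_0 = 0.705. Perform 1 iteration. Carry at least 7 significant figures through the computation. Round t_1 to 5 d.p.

Newton update: t ← t − f(t)/f'(t).
f'(t) = 3t^2 + 1.55
t_0 = 0.705000: f = -1.756847, f' = 3.041075 → t_1 = 0.705000 - (-1.756847)/(3.041075) = 1.282706

1.28271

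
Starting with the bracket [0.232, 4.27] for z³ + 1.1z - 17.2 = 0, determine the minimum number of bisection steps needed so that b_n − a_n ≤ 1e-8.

29

Initial width b − a = 4.27 − 0.232 = 4.038000.
After n steps the width is (b−a)/2^n; need (b−a)/2^n ≤ 1e-8.
So n ≥ log₂(4.038000/1e-8) = log₂(403800000.0000) ≈ 28.5891.
Hence n = 29.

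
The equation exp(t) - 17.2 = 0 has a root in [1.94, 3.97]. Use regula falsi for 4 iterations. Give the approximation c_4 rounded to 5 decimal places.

2.79736

f(1.940000) = -10.241249, f(3.970000) = 35.784531
step 1: c = 2.391698, f(c) = -6.267963 < 0 → new bracket [2.391698, 3.970000]
step 2: c = 2.626945, f(c) = -3.368549 < 0 → new bracket [2.626945, 3.970000]
step 3: c = 2.742495, f(c) = -1.674323 < 0 → new bracket [2.742495, 3.970000]
step 4: c = 2.797362, f(c) = -0.798680 < 0 → new bracket [2.797362, 3.970000]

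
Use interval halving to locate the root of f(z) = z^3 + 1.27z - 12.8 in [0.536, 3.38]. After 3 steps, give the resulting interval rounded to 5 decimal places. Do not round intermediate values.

f(0.536000) = -11.965289, f(3.380000) = 30.107072 (opposite signs)
step 1: m = 1.958000, f(m) = -2.806830 < 0 → root in [1.958000, 3.380000]
step 2: m = 2.669000, f(m) = 9.602414 > 0 → root in [1.958000, 2.669000]
step 3: m = 2.313500, f(m) = 2.520650 > 0 → root in [1.958000, 2.313500]

[1.95800, 2.31350]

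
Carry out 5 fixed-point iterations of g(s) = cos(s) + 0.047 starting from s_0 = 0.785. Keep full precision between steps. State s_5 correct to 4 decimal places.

s_1 = g(0.785000) = 0.754388
s_2 = g(0.754388) = 0.775691
s_3 = g(0.775691) = 0.760938
s_4 = g(0.760938) = 0.771190
s_5 = g(0.771190) = 0.764082

0.7641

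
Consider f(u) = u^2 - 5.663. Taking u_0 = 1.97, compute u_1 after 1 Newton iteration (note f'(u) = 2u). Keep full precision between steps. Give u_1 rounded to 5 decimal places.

u_0 = 1.970000: f = -1.782100, f' = 3.940000 → u_1 = 1.970000 - (-1.782100)/(3.940000) = 2.422310

2.42231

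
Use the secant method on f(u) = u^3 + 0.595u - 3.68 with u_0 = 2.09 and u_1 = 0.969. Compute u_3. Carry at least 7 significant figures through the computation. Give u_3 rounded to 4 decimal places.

f(u_0) = 6.692879, f(u_1) = -2.193592
u_2 = 0.969000 - (-2.193592)·(0.969000 - 2.090000)/(-2.193592 - (6.692879)) = 1.245715; f(u_2) = -1.005694
u_3 = 1.245715 - (-1.005694)·(1.245715 - 0.969000)/(-1.005694 - (-2.193592)) = 1.479986; f(u_3) = 0.442290

1.4800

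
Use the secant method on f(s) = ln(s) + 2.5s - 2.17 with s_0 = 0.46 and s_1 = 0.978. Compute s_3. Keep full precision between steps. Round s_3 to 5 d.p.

0.90695

f(s_0) = -1.796529, f(s_1) = 0.252754
s_2 = 0.978000 - (0.252754)·(0.978000 - 0.460000)/(0.252754 - (-1.796529)) = 0.914111; f(s_2) = 0.025474
s_3 = 0.914111 - (0.025474)·(0.914111 - 0.978000)/(0.025474 - (0.252754)) = 0.906950; f(s_3) = -0.000292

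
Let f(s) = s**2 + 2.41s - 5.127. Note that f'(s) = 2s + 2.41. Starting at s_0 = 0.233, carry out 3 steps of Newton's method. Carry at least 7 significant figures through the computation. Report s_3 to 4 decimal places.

1.3602

s_0 = 0.233000: f = -4.511181, f' = 2.876000 → s_1 = 0.233000 - (-4.511181)/(2.876000) = 1.801561
s_1 = 1.801561: f = 2.460383, f' = 6.013122 → s_2 = 1.801561 - (2.460383)/(6.013122) = 1.392392
s_2 = 1.392392: f = 0.167419, f' = 5.194784 → s_3 = 1.392392 - (0.167419)/(5.194784) = 1.360163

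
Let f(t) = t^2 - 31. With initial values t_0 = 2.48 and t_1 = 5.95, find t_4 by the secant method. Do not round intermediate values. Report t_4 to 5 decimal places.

f(t_0) = -24.849600, f(t_1) = 4.402500
t_2 = 5.950000 - (4.402500)·(5.950000 - 2.480000)/(4.402500 - (-24.849600)) = 5.427758; f(t_2) = -1.539443
t_3 = 5.427758 - (-1.539443)·(5.427758 - 5.950000)/(-1.539443 - (4.402500)) = 5.563061; f(t_3) = -0.052354
t_4 = 5.563061 - (-0.052354)·(5.563061 - 5.427758)/(-0.052354 - (-1.539443)) = 5.567824; f(t_4) = 0.000667

5.56782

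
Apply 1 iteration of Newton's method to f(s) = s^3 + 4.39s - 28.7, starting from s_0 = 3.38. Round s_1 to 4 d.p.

Newton update: s ← s − f(s)/f'(s).
f'(s) = 3s^2 + 4.39
s_0 = 3.380000: f = 24.752672, f' = 38.663200 → s_1 = 3.380000 - (24.752672)/(38.663200) = 2.739787

2.7398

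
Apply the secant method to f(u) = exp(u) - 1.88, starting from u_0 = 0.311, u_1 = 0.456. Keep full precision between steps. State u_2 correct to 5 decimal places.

f(u_0) = -0.515211, f(u_1) = -0.302250
u_2 = 0.456000 - (-0.302250)·(0.456000 - 0.311000)/(-0.302250 - (-0.515211)) = 0.661794; f(u_2) = 0.058267

0.66179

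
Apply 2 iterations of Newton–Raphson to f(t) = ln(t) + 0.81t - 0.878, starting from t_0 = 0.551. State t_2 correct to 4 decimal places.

f'(t) = 1/t + 0.81
t_0 = 0.551000: f = -1.027710, f' = 2.624882 → t_1 = 0.551000 - (-1.027710)/(2.624882) = 0.942526
t_1 = 0.942526: f = -0.173745, f' = 1.870978 → t_2 = 0.942526 - (-0.173745)/(1.870978) = 1.035390

1.0354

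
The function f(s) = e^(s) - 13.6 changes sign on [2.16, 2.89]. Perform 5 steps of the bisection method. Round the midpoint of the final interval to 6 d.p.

f(2.160000) = -4.928862, f(2.890000) = 4.393310 (opposite signs)
step 1: m = 2.525000, f(m) = -1.109105 < 0 → root in [2.525000, 2.890000]
step 2: m = 2.707500, f(m) = 1.391749 > 0 → root in [2.525000, 2.707500]
step 3: m = 2.616250, f(m) = 0.084311 > 0 → root in [2.525000, 2.616250]
step 4: m = 2.570625, f(m) = -0.526007 < 0 → root in [2.570625, 2.616250]
step 5: m = 2.593438, f(m) = -0.224328 < 0 → root in [2.593438, 2.616250]
Midpoint of [2.593438, 2.616250] = 2.604844

2.604844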